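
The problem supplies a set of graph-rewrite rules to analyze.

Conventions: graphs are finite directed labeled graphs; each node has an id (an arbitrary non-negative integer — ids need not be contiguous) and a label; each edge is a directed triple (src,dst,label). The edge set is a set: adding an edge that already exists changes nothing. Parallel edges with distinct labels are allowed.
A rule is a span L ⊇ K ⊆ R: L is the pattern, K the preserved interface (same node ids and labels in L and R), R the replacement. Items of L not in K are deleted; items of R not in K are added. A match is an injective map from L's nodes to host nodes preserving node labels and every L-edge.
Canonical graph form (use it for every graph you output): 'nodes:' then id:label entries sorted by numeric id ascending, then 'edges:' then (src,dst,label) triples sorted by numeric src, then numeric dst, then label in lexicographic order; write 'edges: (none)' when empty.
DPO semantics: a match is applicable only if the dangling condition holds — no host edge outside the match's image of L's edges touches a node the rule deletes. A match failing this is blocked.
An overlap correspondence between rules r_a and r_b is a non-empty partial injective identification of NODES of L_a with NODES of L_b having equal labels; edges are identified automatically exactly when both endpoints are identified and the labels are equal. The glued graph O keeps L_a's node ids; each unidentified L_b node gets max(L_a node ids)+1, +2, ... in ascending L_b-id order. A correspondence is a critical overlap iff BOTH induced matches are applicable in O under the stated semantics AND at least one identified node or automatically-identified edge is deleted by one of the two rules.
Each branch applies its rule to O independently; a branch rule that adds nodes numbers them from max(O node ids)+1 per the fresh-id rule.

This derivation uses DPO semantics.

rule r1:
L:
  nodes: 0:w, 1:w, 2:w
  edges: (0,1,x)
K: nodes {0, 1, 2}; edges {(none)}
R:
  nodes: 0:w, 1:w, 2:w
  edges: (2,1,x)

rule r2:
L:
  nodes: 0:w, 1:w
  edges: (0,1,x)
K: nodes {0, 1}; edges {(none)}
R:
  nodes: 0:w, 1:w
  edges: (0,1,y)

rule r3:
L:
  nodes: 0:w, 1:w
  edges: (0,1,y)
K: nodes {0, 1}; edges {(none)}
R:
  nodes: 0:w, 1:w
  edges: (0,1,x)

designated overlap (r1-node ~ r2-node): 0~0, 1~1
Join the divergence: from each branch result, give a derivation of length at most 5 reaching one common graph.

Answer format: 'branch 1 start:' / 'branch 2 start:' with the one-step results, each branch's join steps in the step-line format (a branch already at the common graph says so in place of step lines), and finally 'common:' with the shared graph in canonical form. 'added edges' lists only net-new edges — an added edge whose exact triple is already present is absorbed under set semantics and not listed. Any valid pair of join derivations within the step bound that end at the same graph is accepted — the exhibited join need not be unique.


branch 1 start:
nodes: 0:w, 1:w, 2:w
edges: (2,1,x)
branch 2 start:
nodes: 0:w, 1:w, 2:w
edges: (0,1,y)
branch 1 step 1: rule r1; match: 0->2, 1->1, 2->0; deleted nodes (none); deleted edges (2,1,x); added nodes (none); added edges (0,1,x); result: nodes: 0:w, 1:w, 2:w edges: (0,1,x)
branch 2 step 1: rule r3; match: 0->0, 1->1; deleted nodes (none); deleted edges (0,1,y); added nodes (none); added edges (0,1,x); result: nodes: 0:w, 1:w, 2:w edges: (0,1,x)
common:
nodes: 0:w, 1:w, 2:w
edges: (0,1,x)


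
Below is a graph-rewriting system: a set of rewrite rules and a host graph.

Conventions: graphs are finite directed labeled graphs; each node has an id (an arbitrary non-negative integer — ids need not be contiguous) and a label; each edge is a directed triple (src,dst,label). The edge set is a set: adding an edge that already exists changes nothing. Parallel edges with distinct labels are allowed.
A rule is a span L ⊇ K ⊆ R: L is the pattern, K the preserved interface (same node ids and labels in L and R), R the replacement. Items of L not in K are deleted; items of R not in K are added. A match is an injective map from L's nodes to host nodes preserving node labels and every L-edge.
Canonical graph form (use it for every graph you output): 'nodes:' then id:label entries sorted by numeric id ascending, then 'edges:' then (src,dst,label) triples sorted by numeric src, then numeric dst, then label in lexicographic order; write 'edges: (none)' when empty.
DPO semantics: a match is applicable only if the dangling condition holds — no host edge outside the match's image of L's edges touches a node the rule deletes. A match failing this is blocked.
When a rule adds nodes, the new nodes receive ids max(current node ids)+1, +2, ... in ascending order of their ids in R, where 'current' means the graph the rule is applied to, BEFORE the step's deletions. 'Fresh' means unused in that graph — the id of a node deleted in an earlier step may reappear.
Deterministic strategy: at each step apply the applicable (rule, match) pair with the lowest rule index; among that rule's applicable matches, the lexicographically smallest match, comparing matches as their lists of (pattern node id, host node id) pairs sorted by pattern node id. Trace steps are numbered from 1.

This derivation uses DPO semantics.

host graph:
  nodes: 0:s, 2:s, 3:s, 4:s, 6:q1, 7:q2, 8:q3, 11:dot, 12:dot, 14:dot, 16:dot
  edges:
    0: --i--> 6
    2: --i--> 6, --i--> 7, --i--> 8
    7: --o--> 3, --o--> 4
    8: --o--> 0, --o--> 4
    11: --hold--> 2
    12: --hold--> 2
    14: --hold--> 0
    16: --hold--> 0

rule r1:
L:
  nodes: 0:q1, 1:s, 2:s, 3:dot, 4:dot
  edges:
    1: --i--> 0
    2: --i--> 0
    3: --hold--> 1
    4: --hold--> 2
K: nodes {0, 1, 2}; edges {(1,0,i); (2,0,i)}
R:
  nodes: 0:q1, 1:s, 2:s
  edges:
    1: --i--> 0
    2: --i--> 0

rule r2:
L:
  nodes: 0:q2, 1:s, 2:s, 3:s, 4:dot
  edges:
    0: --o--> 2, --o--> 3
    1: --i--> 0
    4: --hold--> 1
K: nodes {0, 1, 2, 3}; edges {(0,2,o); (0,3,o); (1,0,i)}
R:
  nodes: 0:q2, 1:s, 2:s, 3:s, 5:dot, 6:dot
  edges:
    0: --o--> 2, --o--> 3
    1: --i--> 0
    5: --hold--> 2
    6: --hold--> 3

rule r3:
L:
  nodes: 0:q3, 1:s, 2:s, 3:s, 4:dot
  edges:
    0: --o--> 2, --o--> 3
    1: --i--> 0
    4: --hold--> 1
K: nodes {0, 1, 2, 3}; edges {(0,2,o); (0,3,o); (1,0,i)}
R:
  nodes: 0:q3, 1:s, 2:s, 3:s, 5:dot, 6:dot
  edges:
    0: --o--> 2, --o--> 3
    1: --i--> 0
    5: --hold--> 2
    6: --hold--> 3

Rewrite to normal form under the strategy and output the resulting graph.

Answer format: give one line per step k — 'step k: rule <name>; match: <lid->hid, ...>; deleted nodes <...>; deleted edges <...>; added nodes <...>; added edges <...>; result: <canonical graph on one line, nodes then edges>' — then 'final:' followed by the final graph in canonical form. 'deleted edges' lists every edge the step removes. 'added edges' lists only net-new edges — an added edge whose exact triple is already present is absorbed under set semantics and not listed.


step 1: rule r1; match: 0->6, 1->0, 2->2, 3->14, 4->11; deleted nodes 11, 14; deleted edges (11,2,hold); (14,0,hold); added nodes (none); added edges (none); result: nodes: 0:s, 2:s, 3:s, 4:s, 6:q1, 7:q2, 8:q3, 12:dot, 16:dot edges: (0,6,i); (2,6,i); (2,7,i); (2,8,i); (7,3,o); (7,4,o); (8,0,o); (8,4,o); (12,2,hold); (16,0,hold)
step 2: rule r1; match: 0->6, 1->0, 2->2, 3->16, 4->12; deleted nodes 12, 16; deleted edges (12,2,hold); (16,0,hold); added nodes (none); added edges (none); result: nodes: 0:s, 2:s, 3:s, 4:s, 6:q1, 7:q2, 8:q3 edges: (0,6,i); (2,6,i); (2,7,i); (2,8,i); (7,3,o); (7,4,o); (8,0,o); (8,4,o)
final:
nodes: 0:s, 2:s, 3:s, 4:s, 6:q1, 7:q2, 8:q3
edges: (0,6,i); (2,6,i); (2,7,i); (2,8,i); (7,3,o); (7,4,o); (8,0,o); (8,4,o)


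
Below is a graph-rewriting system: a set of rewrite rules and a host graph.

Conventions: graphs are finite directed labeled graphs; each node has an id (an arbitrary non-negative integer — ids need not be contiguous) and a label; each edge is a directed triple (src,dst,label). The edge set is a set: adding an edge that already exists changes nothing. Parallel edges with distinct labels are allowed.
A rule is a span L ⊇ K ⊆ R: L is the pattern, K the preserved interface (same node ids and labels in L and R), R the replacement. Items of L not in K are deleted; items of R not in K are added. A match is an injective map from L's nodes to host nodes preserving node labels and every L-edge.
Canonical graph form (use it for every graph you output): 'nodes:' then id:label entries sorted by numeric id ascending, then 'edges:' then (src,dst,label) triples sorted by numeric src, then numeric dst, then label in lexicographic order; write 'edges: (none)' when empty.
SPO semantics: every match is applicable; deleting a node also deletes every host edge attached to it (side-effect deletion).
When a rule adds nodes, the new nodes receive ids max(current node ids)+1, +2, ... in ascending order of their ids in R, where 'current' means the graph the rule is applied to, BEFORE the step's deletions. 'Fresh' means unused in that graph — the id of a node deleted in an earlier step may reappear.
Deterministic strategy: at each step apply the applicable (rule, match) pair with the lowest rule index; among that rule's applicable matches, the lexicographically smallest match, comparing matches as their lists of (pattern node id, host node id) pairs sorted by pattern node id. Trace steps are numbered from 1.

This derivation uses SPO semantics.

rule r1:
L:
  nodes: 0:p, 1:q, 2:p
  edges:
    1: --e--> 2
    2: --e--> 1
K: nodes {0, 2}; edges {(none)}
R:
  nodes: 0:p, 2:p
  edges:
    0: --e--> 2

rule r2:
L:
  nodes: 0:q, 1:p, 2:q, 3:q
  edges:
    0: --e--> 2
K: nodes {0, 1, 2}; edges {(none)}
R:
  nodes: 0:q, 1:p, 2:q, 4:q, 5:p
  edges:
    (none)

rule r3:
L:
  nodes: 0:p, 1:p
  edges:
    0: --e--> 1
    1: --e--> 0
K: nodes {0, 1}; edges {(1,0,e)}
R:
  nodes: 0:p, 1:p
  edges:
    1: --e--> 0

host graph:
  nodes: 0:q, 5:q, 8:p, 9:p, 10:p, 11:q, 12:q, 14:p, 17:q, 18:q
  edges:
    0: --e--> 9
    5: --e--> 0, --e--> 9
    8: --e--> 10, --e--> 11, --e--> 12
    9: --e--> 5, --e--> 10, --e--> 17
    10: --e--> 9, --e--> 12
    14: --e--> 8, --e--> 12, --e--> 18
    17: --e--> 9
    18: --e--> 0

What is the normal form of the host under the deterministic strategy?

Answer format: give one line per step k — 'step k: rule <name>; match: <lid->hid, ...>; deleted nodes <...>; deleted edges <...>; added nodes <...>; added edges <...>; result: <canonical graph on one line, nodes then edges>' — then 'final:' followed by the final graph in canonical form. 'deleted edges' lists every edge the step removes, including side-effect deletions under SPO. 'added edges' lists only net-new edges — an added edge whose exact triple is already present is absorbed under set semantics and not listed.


step 1: rule r1; match: 0->8, 1->5, 2->9; deleted nodes 5; deleted edges (5,0,e); (5,9,e); (9,5,e); added nodes (none); added edges (8,9,e); result: nodes: 0:q, 8:p, 9:p, 10:p, 11:q, 12:q, 14:p, 17:q, 18:q edges: (0,9,e); (8,9,e); (8,10,e); (8,11,e); (8,12,e); (9,10,e); (9,17,e); (10,9,e); (10,12,e); (14,8,e); (14,12,e); (14,18,e); (17,9,e); (18,0,e)
step 2: rule r1; match: 0->8, 1->17, 2->9; deleted nodes 17; deleted edges (9,17,e); (17,9,e); added nodes (none); added edges (none); result: nodes: 0:q, 8:p, 9:p, 10:p, 11:q, 12:q, 14:p, 18:q edges: (0,9,e); (8,9,e); (8,10,e); (8,11,e); (8,12,e); (9,10,e); (10,9,e); (10,12,e); (14,8,e); (14,12,e); (14,18,e); (18,0,e)
step 3: rule r2; match: 0->18, 1->8, 2->0, 3->11; deleted nodes 11; deleted edges (8,11,e); (18,0,e); added nodes 19, 20; added edges (none); result: nodes: 0:q, 8:p, 9:p, 10:p, 12:q, 14:p, 18:q, 19:q, 20:p edges: (0,9,e); (8,9,e); (8,10,e); (8,12,e); (9,10,e); (10,9,e); (10,12,e); (14,8,e); (14,12,e); (14,18,e)
step 4: rule r3; match: 0->9, 1->10; deleted nodes (none); deleted edges (9,10,e); added nodes (none); added edges (none); result: nodes: 0:q, 8:p, 9:p, 10:p, 12:q, 14:p, 18:q, 19:q, 20:p edges: (0,9,e); (8,9,e); (8,10,e); (8,12,e); (10,9,e); (10,12,e); (14,8,e); (14,12,e); (14,18,e)
final:
nodes: 0:q, 8:p, 9:p, 10:p, 12:q, 14:p, 18:q, 19:q, 20:p
edges: (0,9,e); (8,9,e); (8,10,e); (8,12,e); (10,9,e); (10,12,e); (14,8,e); (14,12,e); (14,18,e)


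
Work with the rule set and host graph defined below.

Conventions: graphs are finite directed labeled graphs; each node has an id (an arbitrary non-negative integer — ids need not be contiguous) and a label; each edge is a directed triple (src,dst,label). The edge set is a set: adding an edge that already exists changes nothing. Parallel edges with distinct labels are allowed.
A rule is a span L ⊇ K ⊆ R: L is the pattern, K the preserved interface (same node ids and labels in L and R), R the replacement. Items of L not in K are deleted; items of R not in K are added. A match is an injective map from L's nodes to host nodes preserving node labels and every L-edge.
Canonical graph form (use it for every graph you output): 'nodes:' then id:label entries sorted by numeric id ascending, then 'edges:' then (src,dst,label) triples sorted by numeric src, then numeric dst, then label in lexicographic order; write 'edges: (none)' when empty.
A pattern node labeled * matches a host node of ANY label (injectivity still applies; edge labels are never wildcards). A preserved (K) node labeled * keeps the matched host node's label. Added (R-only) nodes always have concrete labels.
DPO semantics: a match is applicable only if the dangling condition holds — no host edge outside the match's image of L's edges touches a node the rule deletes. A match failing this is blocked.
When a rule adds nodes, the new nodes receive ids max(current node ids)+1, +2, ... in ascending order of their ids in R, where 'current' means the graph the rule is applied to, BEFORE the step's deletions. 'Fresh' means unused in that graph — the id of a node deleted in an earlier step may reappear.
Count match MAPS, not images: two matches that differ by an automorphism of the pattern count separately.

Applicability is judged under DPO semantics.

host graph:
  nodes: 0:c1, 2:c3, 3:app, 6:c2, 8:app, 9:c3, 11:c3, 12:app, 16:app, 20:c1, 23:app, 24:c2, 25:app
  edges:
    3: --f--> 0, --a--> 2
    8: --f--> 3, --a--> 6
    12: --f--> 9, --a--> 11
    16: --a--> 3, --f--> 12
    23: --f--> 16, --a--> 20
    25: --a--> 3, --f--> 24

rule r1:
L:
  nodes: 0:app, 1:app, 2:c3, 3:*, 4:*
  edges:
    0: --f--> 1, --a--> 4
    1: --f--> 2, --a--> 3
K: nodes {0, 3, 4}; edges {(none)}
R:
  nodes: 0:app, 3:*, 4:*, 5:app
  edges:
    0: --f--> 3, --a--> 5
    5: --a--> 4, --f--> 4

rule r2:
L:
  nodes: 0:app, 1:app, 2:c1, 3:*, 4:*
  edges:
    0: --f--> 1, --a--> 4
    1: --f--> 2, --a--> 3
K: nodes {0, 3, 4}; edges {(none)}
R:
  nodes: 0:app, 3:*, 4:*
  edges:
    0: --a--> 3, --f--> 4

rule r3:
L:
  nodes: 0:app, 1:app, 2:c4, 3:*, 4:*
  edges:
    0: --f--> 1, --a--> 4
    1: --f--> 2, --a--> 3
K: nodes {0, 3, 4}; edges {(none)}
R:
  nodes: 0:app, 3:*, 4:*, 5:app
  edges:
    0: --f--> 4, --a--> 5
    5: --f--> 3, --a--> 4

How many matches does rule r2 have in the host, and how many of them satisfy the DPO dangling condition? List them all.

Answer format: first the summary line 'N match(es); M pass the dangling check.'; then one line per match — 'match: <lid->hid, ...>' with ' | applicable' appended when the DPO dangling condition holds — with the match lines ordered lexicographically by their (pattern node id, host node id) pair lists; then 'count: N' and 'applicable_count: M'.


1 match(es); 0 pass the dangling check.
match: 0->8, 1->3, 2->0, 3->2, 4->6
count: 1
applicable_count: 0


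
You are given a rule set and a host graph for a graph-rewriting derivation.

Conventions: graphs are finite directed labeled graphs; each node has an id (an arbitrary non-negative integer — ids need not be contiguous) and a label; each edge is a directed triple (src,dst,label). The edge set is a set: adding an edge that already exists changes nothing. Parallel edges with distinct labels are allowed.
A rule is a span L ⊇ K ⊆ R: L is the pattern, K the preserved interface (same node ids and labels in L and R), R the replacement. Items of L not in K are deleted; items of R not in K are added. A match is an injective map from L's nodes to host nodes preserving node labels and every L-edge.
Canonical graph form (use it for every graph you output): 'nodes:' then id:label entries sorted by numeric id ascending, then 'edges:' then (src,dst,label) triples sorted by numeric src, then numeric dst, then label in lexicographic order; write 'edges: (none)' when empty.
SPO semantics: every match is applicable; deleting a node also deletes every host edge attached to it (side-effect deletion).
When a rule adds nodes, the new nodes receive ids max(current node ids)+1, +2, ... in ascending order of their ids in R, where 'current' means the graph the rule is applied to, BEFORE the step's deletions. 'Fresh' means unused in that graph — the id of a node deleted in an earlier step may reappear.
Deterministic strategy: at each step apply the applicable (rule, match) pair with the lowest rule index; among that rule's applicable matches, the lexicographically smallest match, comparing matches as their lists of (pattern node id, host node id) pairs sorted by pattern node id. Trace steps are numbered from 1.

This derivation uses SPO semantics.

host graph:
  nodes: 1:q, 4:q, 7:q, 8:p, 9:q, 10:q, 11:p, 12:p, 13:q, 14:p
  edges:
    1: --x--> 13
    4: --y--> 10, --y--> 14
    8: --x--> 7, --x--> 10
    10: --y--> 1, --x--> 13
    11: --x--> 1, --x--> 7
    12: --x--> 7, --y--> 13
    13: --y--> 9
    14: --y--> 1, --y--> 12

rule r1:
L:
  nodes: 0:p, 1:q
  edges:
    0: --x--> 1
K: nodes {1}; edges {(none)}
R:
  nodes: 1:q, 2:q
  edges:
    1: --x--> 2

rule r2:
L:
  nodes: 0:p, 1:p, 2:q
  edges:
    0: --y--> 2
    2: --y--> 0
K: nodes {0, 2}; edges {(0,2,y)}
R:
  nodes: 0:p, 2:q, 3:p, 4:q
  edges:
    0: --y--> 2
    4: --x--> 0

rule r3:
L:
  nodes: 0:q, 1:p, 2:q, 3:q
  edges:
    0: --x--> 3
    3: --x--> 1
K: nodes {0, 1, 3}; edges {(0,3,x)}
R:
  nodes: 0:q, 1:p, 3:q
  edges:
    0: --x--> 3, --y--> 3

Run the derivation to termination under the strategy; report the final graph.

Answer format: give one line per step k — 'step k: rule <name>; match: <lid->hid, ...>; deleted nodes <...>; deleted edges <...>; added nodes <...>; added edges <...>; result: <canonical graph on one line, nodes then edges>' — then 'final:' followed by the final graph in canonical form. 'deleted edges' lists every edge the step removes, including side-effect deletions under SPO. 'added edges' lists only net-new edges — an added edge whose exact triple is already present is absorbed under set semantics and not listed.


step 1: rule r1; match: 0->8, 1->7; deleted nodes 8; deleted edges (8,7,x); (8,10,x); added nodes 15; added edges (7,15,x); result: nodes: 1:q, 4:q, 7:q, 9:q, 10:q, 11:p, 12:p, 13:q, 14:p, 15:q edges: (1,13,x); (4,10,y); (4,14,y); (7,15,x); (10,1,y); (10,13,x); (11,1,x); (11,7,x); (12,7,x); (12,13,y); (13,9,y); (14,1,y); (14,12,y)
step 2: rule r1; match: 0->11, 1->1; deleted nodes 11; deleted edges (11,1,x); (11,7,x); added nodes 16; added edges (1,16,x); result: nodes: 1:q, 4:q, 7:q, 9:q, 10:q, 12:p, 13:q, 14:p, 15:q, 16:q edges: (1,13,x); (1,16,x); (4,10,y); (4,14,y); (7,15,x); (10,1,y); (10,13,x); (12,7,x); (12,13,y); (13,9,y); (14,1,y); (14,12,y)
step 3: rule r1; match: 0->12, 1->7; deleted nodes 12; deleted edges (12,7,x); (12,13,y); (14,12,y); added nodes 17; added edges (7,17,x); result: nodes: 1:q, 4:q, 7:q, 9:q, 10:q, 13:q, 14:p, 15:q, 16:q, 17:q edges: (1,13,x); (1,16,x); (4,10,y); (4,14,y); (7,15,x); (7,17,x); (10,1,y); (10,13,x); (13,9,y); (14,1,y)
final:
nodes: 1:q, 4:q, 7:q, 9:q, 10:q, 13:q, 14:p, 15:q, 16:q, 17:q
edges: (1,13,x); (1,16,x); (4,10,y); (4,14,y); (7,15,x); (7,17,x); (10,1,y); (10,13,x); (13,9,y); (14,1,y)


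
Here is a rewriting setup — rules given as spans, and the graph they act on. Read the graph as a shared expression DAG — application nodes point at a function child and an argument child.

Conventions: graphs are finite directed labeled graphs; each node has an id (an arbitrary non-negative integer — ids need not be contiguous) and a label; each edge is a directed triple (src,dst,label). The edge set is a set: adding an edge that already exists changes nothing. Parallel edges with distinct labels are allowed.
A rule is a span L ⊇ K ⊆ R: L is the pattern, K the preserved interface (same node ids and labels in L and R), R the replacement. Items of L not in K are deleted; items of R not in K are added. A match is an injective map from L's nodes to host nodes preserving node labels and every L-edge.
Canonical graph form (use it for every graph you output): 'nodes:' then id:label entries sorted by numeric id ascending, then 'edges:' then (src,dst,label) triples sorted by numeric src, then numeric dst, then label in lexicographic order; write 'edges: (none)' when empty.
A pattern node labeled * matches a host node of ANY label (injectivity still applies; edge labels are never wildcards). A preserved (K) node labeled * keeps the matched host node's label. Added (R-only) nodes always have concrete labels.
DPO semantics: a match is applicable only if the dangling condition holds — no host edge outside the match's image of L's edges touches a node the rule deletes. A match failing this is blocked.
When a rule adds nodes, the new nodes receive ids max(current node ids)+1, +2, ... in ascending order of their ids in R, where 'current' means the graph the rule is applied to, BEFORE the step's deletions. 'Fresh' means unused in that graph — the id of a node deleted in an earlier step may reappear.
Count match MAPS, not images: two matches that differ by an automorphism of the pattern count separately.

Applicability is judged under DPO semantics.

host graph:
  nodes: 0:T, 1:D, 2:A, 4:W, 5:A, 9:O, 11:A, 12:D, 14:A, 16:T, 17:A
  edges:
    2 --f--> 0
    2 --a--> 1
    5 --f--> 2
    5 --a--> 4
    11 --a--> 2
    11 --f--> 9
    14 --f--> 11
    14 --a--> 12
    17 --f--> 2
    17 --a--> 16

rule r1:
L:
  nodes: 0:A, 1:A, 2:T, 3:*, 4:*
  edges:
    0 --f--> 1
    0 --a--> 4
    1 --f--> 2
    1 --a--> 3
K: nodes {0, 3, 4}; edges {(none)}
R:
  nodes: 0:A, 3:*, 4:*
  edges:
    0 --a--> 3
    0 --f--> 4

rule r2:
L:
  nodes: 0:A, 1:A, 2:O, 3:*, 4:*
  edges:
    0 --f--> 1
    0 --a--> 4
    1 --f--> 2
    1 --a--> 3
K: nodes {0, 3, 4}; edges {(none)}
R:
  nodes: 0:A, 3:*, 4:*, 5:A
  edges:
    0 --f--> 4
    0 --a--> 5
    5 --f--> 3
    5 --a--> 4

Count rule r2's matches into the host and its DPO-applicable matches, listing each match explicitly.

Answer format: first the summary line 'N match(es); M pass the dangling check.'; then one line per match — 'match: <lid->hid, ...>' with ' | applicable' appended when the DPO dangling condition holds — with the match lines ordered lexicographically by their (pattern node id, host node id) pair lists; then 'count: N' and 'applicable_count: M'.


1 match(es); 1 pass the dangling check.
match: 0->14, 1->11, 2->9, 3->2, 4->12 | applicable
count: 1
applicable_count: 1


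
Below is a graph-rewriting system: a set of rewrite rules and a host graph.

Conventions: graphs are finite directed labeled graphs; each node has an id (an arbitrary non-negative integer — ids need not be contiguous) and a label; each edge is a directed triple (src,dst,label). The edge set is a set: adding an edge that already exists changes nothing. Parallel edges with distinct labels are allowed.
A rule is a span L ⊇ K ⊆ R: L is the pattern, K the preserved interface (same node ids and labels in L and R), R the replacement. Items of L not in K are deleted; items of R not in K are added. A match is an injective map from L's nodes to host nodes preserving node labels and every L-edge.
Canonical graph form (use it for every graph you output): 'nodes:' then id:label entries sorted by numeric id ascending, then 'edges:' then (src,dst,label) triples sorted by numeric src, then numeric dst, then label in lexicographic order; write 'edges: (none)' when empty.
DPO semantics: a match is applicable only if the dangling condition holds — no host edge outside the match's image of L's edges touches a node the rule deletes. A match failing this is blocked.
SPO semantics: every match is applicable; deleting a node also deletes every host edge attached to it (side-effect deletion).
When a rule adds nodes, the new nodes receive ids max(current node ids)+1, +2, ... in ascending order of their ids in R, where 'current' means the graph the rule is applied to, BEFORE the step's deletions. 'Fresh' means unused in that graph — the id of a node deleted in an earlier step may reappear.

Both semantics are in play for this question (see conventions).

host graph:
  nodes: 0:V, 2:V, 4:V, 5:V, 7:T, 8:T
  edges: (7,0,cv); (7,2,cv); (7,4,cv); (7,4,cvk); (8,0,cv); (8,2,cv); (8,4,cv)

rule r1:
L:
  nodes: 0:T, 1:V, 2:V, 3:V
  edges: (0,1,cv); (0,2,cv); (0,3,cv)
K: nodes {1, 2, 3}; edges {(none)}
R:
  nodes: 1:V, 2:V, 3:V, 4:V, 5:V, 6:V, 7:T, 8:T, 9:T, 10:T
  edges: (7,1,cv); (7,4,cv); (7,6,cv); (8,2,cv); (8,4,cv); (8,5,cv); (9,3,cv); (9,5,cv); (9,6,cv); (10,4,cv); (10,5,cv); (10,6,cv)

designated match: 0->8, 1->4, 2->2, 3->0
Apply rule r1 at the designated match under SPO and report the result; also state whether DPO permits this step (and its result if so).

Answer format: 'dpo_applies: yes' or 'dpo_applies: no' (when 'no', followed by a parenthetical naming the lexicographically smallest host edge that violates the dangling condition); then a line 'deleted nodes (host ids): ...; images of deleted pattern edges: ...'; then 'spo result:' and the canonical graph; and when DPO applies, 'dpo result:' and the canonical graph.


dpo_applies: yes
deleted nodes (host ids): 8; images of deleted pattern edges: (8,0,cv); (8,2,cv); (8,4,cv)
spo result:
nodes: 0:V, 2:V, 4:V, 5:V, 7:T, 9:V, 10:V, 11:V, 12:T, 13:T, 14:T, 15:T
edges: (7,0,cv); (7,2,cv); (7,4,cv); (7,4,cvk); (12,4,cv); (12,9,cv); (12,11,cv); (13,2,cv); (13,9,cv); (13,10,cv); (14,0,cv); (14,10,cv); (14,11,cv); (15,9,cv); (15,10,cv); (15,11,cv)
dpo result:
nodes: 0:V, 2:V, 4:V, 5:V, 7:T, 9:V, 10:V, 11:V, 12:T, 13:T, 14:T, 15:T
edges: (7,0,cv); (7,2,cv); (7,4,cv); (7,4,cvk); (12,4,cv); (12,9,cv); (12,11,cv); (13,2,cv); (13,9,cv); (13,10,cv); (14,0,cv); (14,10,cv); (14,11,cv); (15,9,cv); (15,10,cv); (15,11,cv)


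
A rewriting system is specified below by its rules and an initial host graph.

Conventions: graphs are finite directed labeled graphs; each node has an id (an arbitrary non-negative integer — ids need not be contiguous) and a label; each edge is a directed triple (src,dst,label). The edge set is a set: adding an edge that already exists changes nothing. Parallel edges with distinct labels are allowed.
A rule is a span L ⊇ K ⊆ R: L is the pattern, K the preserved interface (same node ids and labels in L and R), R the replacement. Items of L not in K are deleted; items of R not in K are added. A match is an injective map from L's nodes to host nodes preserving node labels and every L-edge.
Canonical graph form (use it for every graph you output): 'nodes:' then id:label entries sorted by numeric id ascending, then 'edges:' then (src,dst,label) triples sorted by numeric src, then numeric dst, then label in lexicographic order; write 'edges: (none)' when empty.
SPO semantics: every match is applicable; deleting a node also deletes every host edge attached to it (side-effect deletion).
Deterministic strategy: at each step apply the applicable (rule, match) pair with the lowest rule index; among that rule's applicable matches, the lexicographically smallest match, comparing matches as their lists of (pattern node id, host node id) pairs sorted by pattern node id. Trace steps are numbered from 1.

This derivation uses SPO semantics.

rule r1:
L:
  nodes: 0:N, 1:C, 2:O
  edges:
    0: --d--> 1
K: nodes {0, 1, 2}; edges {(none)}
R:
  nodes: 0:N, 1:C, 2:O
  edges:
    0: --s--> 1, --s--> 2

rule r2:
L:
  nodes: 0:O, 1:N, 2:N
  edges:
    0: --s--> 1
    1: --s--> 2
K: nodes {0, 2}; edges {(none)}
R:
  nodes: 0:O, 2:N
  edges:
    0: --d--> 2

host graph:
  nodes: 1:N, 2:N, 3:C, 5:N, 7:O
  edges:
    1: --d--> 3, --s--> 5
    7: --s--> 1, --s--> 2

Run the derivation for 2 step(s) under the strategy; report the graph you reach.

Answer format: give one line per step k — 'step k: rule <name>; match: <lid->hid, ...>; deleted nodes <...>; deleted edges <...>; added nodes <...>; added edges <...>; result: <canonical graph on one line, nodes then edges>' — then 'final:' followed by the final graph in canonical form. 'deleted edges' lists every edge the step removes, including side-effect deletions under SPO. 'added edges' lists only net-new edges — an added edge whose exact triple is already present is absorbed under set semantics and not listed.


step 1: rule r1; match: 0->1, 1->3, 2->7; deleted nodes (none); deleted edges (1,3,d); added nodes (none); added edges (1,3,s); (1,7,s); result: nodes: 1:N, 2:N, 3:C, 5:N, 7:O edges: (1,3,s); (1,5,s); (1,7,s); (7,1,s); (7,2,s)
step 2: rule r2; match: 0->7, 1->1, 2->5; deleted nodes 1; deleted edges (1,3,s); (1,5,s); (1,7,s); (7,1,s); added nodes (none); added edges (7,5,d); result: nodes: 2:N, 3:C, 5:N, 7:O edges: (7,2,s); (7,5,d)
final:
nodes: 2:N, 3:C, 5:N, 7:O
edges: (7,2,s); (7,5,d)


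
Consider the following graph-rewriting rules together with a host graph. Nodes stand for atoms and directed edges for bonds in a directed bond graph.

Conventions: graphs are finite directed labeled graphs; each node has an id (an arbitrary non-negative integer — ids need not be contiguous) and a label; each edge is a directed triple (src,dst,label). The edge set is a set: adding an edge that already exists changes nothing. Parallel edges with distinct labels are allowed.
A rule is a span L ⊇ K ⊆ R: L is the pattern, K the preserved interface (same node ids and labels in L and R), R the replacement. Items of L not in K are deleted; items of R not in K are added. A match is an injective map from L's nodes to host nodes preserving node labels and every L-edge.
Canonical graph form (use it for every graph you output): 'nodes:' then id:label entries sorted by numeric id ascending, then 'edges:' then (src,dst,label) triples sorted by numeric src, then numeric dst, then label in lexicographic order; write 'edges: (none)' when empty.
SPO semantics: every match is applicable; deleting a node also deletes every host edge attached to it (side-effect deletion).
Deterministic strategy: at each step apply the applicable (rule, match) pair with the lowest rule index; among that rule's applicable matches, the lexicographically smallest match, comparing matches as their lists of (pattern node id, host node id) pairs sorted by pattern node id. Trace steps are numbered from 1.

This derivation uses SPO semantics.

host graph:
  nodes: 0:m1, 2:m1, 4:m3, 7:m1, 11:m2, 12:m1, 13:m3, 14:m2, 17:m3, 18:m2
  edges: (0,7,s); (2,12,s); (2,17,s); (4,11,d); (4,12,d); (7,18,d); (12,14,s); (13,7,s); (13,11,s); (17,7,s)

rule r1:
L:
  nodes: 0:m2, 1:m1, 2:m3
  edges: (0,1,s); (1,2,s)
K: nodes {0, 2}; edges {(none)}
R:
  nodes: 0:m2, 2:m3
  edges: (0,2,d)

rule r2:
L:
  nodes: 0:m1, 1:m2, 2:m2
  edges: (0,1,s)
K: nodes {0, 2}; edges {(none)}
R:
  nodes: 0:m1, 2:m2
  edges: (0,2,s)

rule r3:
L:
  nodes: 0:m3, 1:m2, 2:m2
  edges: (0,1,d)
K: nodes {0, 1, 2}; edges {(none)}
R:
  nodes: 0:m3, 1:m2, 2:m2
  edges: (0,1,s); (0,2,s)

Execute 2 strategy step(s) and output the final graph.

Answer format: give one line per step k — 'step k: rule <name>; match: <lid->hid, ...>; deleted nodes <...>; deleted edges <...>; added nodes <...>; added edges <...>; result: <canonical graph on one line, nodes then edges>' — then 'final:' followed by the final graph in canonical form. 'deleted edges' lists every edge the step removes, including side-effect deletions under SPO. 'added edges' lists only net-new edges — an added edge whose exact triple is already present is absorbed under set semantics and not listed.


step 1: rule r2; match: 0->12, 1->14, 2->11; deleted nodes 14; deleted edges (12,14,s); added nodes (none); added edges (12,11,s); result: nodes: 0:m1, 2:m1, 4:m3, 7:m1, 11:m2, 12:m1, 13:m3, 17:m3, 18:m2 edges: (0,7,s); (2,12,s); (2,17,s); (4,11,d); (4,12,d); (7,18,d); (12,11,s); (13,7,s); (13,11,s); (17,7,s)
step 2: rule r2; match: 0->12, 1->11, 2->18; deleted nodes 11; deleted edges (4,11,d); (12,11,s); (13,11,s); added nodes (none); added edges (12,18,s); result: nodes: 0:m1, 2:m1, 4:m3, 7:m1, 12:m1, 13:m3, 17:m3, 18:m2 edges: (0,7,s); (2,12,s); (2,17,s); (4,12,d); (7,18,d); (12,18,s); (13,7,s); (17,7,s)
final:
nodes: 0:m1, 2:m1, 4:m3, 7:m1, 12:m1, 13:m3, 17:m3, 18:m2
edges: (0,7,s); (2,12,s); (2,17,s); (4,12,d); (7,18,d); (12,18,s); (13,7,s); (17,7,s)


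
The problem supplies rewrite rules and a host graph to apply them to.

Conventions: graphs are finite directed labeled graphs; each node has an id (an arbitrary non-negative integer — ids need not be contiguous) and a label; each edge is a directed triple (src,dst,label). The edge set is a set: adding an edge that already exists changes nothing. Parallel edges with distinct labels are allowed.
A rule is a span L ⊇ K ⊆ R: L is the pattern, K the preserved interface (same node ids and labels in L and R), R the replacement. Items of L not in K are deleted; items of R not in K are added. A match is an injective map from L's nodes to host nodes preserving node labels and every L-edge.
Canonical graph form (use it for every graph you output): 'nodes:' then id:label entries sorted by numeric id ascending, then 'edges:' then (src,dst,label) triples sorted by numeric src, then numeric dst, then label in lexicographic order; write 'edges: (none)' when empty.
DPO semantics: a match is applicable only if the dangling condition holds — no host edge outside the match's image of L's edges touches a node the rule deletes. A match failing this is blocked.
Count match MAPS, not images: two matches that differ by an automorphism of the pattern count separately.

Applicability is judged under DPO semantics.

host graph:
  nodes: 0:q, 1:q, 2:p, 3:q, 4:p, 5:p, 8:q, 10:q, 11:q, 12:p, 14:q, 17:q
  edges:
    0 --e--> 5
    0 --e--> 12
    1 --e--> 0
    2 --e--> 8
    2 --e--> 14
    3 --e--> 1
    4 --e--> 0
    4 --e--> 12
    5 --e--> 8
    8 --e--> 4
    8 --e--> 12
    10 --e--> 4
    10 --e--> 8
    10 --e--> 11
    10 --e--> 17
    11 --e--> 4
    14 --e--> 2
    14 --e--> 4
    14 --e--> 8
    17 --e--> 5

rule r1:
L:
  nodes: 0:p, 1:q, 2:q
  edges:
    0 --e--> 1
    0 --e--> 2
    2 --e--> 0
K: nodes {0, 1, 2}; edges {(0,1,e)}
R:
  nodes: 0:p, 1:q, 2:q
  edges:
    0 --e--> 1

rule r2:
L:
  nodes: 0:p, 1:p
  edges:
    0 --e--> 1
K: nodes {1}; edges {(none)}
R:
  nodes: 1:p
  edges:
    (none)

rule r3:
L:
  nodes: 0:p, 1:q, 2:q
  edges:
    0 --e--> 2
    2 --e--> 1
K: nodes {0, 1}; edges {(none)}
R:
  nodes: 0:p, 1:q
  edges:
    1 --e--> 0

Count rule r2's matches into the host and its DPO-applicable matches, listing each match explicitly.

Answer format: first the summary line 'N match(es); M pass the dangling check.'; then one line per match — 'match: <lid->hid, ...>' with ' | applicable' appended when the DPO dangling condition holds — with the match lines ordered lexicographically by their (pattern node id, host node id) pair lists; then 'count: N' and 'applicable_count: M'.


1 match(es); 0 pass the dangling check.
match: 0->4, 1->12
count: 1
applicable_count: 0


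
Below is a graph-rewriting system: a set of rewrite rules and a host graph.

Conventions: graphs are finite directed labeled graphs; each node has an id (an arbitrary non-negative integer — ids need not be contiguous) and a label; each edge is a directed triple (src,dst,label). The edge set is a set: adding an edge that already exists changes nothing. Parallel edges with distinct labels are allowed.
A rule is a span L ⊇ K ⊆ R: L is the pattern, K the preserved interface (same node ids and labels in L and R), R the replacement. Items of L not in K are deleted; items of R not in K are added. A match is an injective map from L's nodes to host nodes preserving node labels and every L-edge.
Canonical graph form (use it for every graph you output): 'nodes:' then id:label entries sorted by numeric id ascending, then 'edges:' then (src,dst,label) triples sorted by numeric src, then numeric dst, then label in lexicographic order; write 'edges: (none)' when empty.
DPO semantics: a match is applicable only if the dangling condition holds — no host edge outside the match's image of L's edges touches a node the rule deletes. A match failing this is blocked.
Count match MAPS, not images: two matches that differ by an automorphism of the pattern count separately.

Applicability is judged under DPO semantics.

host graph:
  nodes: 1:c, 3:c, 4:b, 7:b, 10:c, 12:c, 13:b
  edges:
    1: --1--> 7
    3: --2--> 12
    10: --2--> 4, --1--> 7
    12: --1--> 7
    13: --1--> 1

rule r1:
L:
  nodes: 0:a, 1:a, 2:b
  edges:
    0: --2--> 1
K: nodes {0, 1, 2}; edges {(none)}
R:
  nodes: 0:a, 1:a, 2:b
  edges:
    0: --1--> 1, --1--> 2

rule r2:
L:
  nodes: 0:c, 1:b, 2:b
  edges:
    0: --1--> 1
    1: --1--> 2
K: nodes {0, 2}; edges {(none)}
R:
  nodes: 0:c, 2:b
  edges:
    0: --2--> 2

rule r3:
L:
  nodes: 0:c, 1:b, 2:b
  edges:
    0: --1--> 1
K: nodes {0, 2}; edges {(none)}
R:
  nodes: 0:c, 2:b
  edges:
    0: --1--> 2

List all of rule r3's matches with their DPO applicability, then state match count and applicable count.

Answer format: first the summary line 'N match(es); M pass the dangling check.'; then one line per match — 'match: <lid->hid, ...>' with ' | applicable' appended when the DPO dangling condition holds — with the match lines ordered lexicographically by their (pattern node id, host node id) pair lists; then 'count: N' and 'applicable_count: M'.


6 match(es); 0 pass the dangling check.
match: 0->1, 1->7, 2->4
match: 0->1, 1->7, 2->13
match: 0->10, 1->7, 2->4
match: 0->10, 1->7, 2->13
match: 0->12, 1->7, 2->4
match: 0->12, 1->7, 2->13
count: 6
applicable_count: 0


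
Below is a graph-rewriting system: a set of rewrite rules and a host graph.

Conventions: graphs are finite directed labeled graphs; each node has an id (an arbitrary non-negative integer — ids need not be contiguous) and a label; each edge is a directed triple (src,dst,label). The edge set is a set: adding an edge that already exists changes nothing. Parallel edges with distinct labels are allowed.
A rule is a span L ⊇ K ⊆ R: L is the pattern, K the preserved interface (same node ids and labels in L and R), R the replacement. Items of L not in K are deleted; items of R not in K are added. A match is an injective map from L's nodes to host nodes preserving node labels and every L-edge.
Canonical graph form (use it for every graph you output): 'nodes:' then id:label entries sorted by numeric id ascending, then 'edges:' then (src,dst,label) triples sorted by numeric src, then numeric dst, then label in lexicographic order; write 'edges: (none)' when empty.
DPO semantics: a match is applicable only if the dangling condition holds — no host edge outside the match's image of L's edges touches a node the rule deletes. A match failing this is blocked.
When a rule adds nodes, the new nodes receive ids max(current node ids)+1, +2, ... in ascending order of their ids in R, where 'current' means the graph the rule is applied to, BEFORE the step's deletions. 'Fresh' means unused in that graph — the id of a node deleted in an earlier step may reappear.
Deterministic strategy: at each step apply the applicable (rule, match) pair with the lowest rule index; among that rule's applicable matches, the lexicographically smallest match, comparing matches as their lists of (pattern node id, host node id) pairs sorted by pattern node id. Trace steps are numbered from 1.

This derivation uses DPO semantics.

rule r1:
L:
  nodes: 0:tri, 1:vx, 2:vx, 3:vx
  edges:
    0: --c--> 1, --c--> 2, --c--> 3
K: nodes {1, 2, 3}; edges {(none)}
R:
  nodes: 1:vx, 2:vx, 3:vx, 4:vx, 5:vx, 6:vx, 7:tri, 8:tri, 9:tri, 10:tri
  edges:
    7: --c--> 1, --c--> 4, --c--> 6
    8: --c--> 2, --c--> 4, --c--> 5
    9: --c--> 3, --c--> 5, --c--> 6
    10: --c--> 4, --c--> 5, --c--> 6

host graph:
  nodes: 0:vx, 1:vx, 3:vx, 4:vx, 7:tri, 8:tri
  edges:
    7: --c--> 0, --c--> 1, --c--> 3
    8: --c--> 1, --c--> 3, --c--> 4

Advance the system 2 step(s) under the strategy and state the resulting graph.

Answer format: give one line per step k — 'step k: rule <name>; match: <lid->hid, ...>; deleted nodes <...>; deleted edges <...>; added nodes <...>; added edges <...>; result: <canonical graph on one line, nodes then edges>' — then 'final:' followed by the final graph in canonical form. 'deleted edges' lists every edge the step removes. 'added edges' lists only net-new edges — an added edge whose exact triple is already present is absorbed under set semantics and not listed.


step 1: rule r1; match: 0->7, 1->0, 2->1, 3->3; deleted nodes 7; deleted edges (7,0,c); (7,1,c); (7,3,c); added nodes 9, 10, 11, 12, 13, 14, 15; added edges (12,0,c); (12,9,c); (12,11,c); (13,1,c); (13,9,c); (13,10,c); (14,3,c); (14,10,c); (14,11,c); (15,9,c); (15,10,c); (15,11,c); result: nodes: 0:vx, 1:vx, 3:vx, 4:vx, 8:tri, 9:vx, 10:vx, 11:vx, 12:tri, 13:tri, 14:tri, 15:tri edges: (8,1,c); (8,3,c); (8,4,c); (12,0,c); (12,9,c); (12,11,c); (13,1,c); (13,9,c); (13,10,c); (14,3,c); (14,10,c); (14,11,c); (15,9,c); (15,10,c); (15,11,c)
step 2: rule r1; match: 0->8, 1->1, 2->3, 3->4; deleted nodes 8; deleted edges (8,1,c); (8,3,c); (8,4,c); added nodes 16, 17, 18, 19, 20, 21, 22; added edges (19,1,c); (19,16,c); (19,18,c); (20,3,c); (20,16,c); (20,17,c); (21,4,c); (21,17,c); (21,18,c); (22,16,c); (22,17,c); (22,18,c); result: nodes: 0:vx, 1:vx, 3:vx, 4:vx, 9:vx, 10:vx, 11:vx, 12:tri, 13:tri, 14:tri, 15:tri, 16:vx, 17:vx, 18:vx, 19:tri, 20:tri, 21:tri, 22:tri edges: (12,0,c); (12,9,c); (12,11,c); (13,1,c); (13,9,c); (13,10,c); (14,3,c); (14,10,c); (14,11,c); (15,9,c); (15,10,c); (15,11,c); (19,1,c); (19,16,c); (19,18,c); (20,3,c); (20,16,c); (20,17,c); (21,4,c); (21,17,c); (21,18,c); (22,16,c); (22,17,c); (22,18,c)
final:
nodes: 0:vx, 1:vx, 3:vx, 4:vx, 9:vx, 10:vx, 11:vx, 12:tri, 13:tri, 14:tri, 15:tri, 16:vx, 17:vx, 18:vx, 19:tri, 20:tri, 21:tri, 22:tri
edges: (12,0,c); (12,9,c); (12,11,c); (13,1,c); (13,9,c); (13,10,c); (14,3,c); (14,10,c); (14,11,c); (15,9,c); (15,10,c); (15,11,c); (19,1,c); (19,16,c); (19,18,c); (20,3,c); (20,16,c); (20,17,c); (21,4,c); (21,17,c); (21,18,c); (22,16,c); (22,17,c); (22,18,c)
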